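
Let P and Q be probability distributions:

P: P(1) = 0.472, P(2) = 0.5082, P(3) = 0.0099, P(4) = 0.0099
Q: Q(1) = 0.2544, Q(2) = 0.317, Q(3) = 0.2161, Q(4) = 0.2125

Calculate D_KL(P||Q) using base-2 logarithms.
0.6791 bits

D_KL(P||Q) = Σ P(x) log₂(P(x)/Q(x))

Computing term by term:
  P(1)·log₂(P(1)/Q(1)) = 0.472·log₂(0.472/0.2544) = 0.42088
  P(2)·log₂(P(2)/Q(2)) = 0.5082·log₂(0.5082/0.317) = 0.34604
  P(3)·log₂(P(3)/Q(3)) = 0.0099·log₂(0.0099/0.2161) = -0.04404
  P(4)·log₂(P(4)/Q(4)) = 0.0099·log₂(0.0099/0.2125) = -0.04380

D_KL(P||Q) = 0.42088 + 0.34604 - 0.04404 - 0.04380 = 0.67908 ≈ 0.6791 bits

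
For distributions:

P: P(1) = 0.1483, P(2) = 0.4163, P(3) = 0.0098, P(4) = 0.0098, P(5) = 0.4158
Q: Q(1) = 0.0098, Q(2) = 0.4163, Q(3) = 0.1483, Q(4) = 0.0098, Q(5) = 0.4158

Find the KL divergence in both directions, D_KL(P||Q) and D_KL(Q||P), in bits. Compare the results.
D_KL(P||Q) = 0.5429 bits, D_KL(Q||P) = 0.5429 bits. The two directions give exactly the same value for this pair.

D_KL(P||Q) = Σ P(x) log₂(P(x)/Q(x))

Computing term by term:
  P(1)·log₂(P(1)/Q(1)) = 0.1483·log₂(0.1483/0.0098) = 0.58128
  P(2)·log₂(P(2)/Q(2)) = 0.4163·log₂(0.4163/0.4163) = 0.00000
  P(3)·log₂(P(3)/Q(3)) = 0.0098·log₂(0.0098/0.1483) = -0.03841
  P(4)·log₂(P(4)/Q(4)) = 0.0098·log₂(0.0098/0.0098) = 0.00000
  P(5)·log₂(P(5)/Q(5)) = 0.4158·log₂(0.4158/0.4158) = 0.00000

D_KL(P||Q) = 0.58128 + 0.00000 - 0.03841 + 0.00000 + 0.00000 = 0.54287 ≈ 0.5429 bits

D_KL(Q||P) = Σ Q(x) log₂(Q(x)/P(x))

Computing term by term:
  Q(1)·log₂(Q(1)/P(1)) = 0.0098·log₂(0.0098/0.1483) = -0.03841
  Q(2)·log₂(Q(2)/P(2)) = 0.4163·log₂(0.4163/0.4163) = 0.00000
  Q(3)·log₂(Q(3)/P(3)) = 0.1483·log₂(0.1483/0.0098) = 0.58128
  Q(4)·log₂(Q(4)/P(4)) = 0.0098·log₂(0.0098/0.0098) = 0.00000
  Q(5)·log₂(Q(5)/P(5)) = 0.4158·log₂(0.4158/0.4158) = 0.00000

D_KL(Q||P) = -0.03841 + 0.00000 + 0.58128 + 0.00000 + 0.00000 = 0.54287 ≈ 0.5429 bits

These ARE equal here. Q is P with outcomes relabeled (Q(1) = P(3), Q(3) = P(1)) by a relabeling that is its own inverse, so the two sums contain exactly the same terms in a different order. This is a special case — KL divergence is not symmetric in general: D_KL(P||Q) ≠ D_KL(Q||P) for most P, Q.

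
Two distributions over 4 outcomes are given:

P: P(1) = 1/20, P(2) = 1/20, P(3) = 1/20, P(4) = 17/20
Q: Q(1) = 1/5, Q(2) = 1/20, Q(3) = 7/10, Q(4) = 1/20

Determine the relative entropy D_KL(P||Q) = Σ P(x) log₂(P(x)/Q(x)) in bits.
3.1840 bits

D_KL(P||Q) = Σ P(x) log₂(P(x)/Q(x))

Computing term by term:
  P(1)·log₂(P(1)/Q(1)) = (1/20)·log₂((1/20)/(1/5)) = -0.10000
  P(2)·log₂(P(2)/Q(2)) = (1/20)·log₂((1/20)/(1/20)) = 0.00000
  P(3)·log₂(P(3)/Q(3)) = (1/20)·log₂((1/20)/(7/10)) = -0.19037
  P(4)·log₂(P(4)/Q(4)) = (17/20)·log₂((17/20)/(1/20)) = 3.47434

D_KL(P||Q) = -0.10000 + 0.00000 - 0.19037 + 3.47434 = 3.18397 ≈ 3.1840 bits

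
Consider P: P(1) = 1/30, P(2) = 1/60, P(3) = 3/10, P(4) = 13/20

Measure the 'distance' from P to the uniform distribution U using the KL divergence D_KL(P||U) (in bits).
0.8129 bits

U(i) = 1/4 for all i

D_KL(P||U) = Σ P(x) log₂(P(x) / (1/4))
           = Σ P(x) log₂(P(x)) + log₂(4)
           = log₂(4) - H(P)

H(P) = -Σ P(x) log₂(P(x)):
  -P(1)·log₂(P(1)) = -(1/30)·log₂(1/30) = 0.16356
  -P(2)·log₂(P(2)) = -(1/60)·log₂(1/60) = 0.09845
  -P(3)·log₂(P(3)) = -(3/10)·log₂(3/10) = 0.52109
  -P(4)·log₂(P(4)) = -(13/20)·log₂(13/20) = 0.40397
H(P) = 0.16356 + 0.09845 + 0.52109 + 0.40397 = 1.18707 bits

log₂(4) = 2.00000 bits

D_KL(P||U) = 2.00000 - 1.18707 = 0.81293 ≈ 0.8129 bits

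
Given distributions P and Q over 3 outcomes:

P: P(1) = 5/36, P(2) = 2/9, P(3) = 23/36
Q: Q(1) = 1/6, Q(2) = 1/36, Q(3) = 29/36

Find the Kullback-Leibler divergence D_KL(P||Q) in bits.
0.4165 bits

D_KL(P||Q) = Σ P(x) log₂(P(x)/Q(x))

Computing term by term:
  P(1)·log₂(P(1)/Q(1)) = (5/36)·log₂((5/36)/(1/6)) = -0.03653
  P(2)·log₂(P(2)/Q(2)) = (2/9)·log₂((2/9)/(1/36)) = 0.66667
  P(3)·log₂(P(3)/Q(3)) = (23/36)·log₂((23/36)/(29/36)) = -0.21366

D_KL(P||Q) = -0.03653 + 0.66667 - 0.21366 = 0.41648 ≈ 0.4165 bits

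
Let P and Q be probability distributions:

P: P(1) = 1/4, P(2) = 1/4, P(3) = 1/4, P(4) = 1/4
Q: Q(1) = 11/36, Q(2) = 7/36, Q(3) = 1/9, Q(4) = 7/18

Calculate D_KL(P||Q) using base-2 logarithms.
0.1514 bits

D_KL(P||Q) = Σ P(x) log₂(P(x)/Q(x))

Computing term by term:
  P(1)·log₂(P(1)/Q(1)) = (1/4)·log₂((1/4)/(11/36)) = -0.07238
  P(2)·log₂(P(2)/Q(2)) = (1/4)·log₂((1/4)/(7/36)) = 0.09064
  P(3)·log₂(P(3)/Q(3)) = (1/4)·log₂((1/4)/(1/9)) = 0.29248
  P(4)·log₂(P(4)/Q(4)) = (1/4)·log₂((1/4)/(7/18)) = -0.15936

D_KL(P||Q) = -0.07238 + 0.09064 + 0.29248 - 0.15936 = 0.15138 ≈ 0.1514 bits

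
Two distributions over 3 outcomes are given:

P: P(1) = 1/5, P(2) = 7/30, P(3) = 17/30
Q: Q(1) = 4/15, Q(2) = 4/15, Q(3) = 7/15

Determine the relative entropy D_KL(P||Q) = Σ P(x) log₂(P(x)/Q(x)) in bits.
0.0308 bits

D_KL(P||Q) = Σ P(x) log₂(P(x)/Q(x))

Computing term by term:
  P(1)·log₂(P(1)/Q(1)) = (1/5)·log₂((1/5)/(4/15)) = -0.08301
  P(2)·log₂(P(2)/Q(2)) = (7/30)·log₂((7/30)/(4/15)) = -0.04495
  P(3)·log₂(P(3)/Q(3)) = (17/30)·log₂((17/30)/(7/15)) = 0.15873

D_KL(P||Q) = -0.08301 - 0.04495 + 0.15873 = 0.03077 ≈ 0.0308 bits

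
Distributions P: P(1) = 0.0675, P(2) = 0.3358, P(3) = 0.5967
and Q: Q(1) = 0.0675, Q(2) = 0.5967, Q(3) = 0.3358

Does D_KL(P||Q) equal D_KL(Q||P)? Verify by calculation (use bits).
D_KL(P||Q) = 0.2164 bits, D_KL(Q||P) = 0.2164 bits. Yes — for this pair D_KL(P||Q) = D_KL(Q||P).

D_KL(P||Q) = Σ P(x) log₂(P(x)/Q(x))

Computing term by term:
  P(1)·log₂(P(1)/Q(1)) = 0.0675·log₂(0.0675/0.0675) = 0.00000
  P(2)·log₂(P(2)/Q(2)) = 0.3358·log₂(0.3358/0.5967) = -0.27851
  P(3)·log₂(P(3)/Q(3)) = 0.5967·log₂(0.5967/0.3358) = 0.49491

D_KL(P||Q) = 0.00000 - 0.27851 + 0.49491 = 0.21640 ≈ 0.2164 bits

D_KL(Q||P) = Σ Q(x) log₂(Q(x)/P(x))

Computing term by term:
  Q(1)·log₂(Q(1)/P(1)) = 0.0675·log₂(0.0675/0.0675) = 0.00000
  Q(2)·log₂(Q(2)/P(2)) = 0.5967·log₂(0.5967/0.3358) = 0.49491
  Q(3)·log₂(Q(3)/P(3)) = 0.3358·log₂(0.3358/0.5967) = -0.27851

D_KL(Q||P) = 0.00000 + 0.49491 - 0.27851 = 0.21640 ≈ 0.2164 bits

These ARE equal here. Q is P with outcomes relabeled (Q(2) = P(3), Q(3) = P(2)) by a relabeling that is its own inverse, so the two sums contain exactly the same terms in a different order. This is a special case — KL divergence is not symmetric in general: D_KL(P||Q) ≠ D_KL(Q||P) for most P, Q.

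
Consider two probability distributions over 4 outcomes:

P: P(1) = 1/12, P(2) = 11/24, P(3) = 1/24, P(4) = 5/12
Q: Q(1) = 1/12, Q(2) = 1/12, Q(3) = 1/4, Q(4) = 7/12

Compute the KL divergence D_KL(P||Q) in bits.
0.8173 bits

D_KL(P||Q) = Σ P(x) log₂(P(x)/Q(x))

Computing term by term:
  P(1)·log₂(P(1)/Q(1)) = (1/12)·log₂((1/12)/(1/12)) = 0.00000
  P(2)·log₂(P(2)/Q(2)) = (11/24)·log₂((11/24)/(1/12)) = 1.12724
  P(3)·log₂(P(3)/Q(3)) = (1/24)·log₂((1/24)/(1/4)) = -0.10771
  P(4)·log₂(P(4)/Q(4)) = (5/12)·log₂((5/12)/(7/12)) = -0.20226

D_KL(P||Q) = 0.00000 + 1.12724 - 0.10771 - 0.20226 = 0.81727 ≈ 0.8173 bits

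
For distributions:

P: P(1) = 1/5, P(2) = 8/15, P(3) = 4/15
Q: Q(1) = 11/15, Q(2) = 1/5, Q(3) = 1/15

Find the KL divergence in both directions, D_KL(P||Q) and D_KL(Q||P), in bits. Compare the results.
D_KL(P||Q) = 0.9131 bits, D_KL(Q||P) = 0.9583 bits. D_KL(Q||P) is larger than D_KL(P||Q) by 0.0452 bits; the two directions differ.

D_KL(P||Q) = Σ P(x) log₂(P(x)/Q(x))

Computing term by term:
  P(1)·log₂(P(1)/Q(1)) = (1/5)·log₂((1/5)/(11/15)) = -0.37489
  P(2)·log₂(P(2)/Q(2)) = (8/15)·log₂((8/15)/(1/5)) = 0.75469
  P(3)·log₂(P(3)/Q(3)) = (4/15)·log₂((4/15)/(1/15)) = 0.53333

D_KL(P||Q) = -0.37489 + 0.75469 + 0.53333 = 0.91313 ≈ 0.9131 bits

D_KL(Q||P) = Σ Q(x) log₂(Q(x)/P(x))

Computing term by term:
  Q(1)·log₂(Q(1)/P(1)) = (11/15)·log₂((11/15)/(1/5)) = 1.37461
  Q(2)·log₂(Q(2)/P(2)) = (1/5)·log₂((1/5)/(8/15)) = -0.28301
  Q(3)·log₂(Q(3)/P(3)) = (1/15)·log₂((1/15)/(4/15)) = -0.13333

D_KL(Q||P) = 1.37461 - 0.28301 - 0.13333 = 0.95827 ≈ 0.9583 bits

These are NOT equal (difference: 0.0452 bits). KL divergence is asymmetric: D_KL(P||Q) ≠ D_KL(Q||P) in general.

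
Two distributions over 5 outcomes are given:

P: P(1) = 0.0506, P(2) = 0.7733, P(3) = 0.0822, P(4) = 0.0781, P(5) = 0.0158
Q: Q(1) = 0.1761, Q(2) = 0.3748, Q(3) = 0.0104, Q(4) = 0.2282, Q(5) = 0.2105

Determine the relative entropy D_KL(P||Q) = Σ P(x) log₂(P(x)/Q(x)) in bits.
0.7823 bits

D_KL(P||Q) = Σ P(x) log₂(P(x)/Q(x))

Computing term by term:
  P(1)·log₂(P(1)/Q(1)) = 0.0506·log₂(0.0506/0.1761) = -0.09104
  P(2)·log₂(P(2)/Q(2)) = 0.7733·log₂(0.7733/0.3748) = 0.80803
  P(3)·log₂(P(3)/Q(3)) = 0.0822·log₂(0.0822/0.0104) = 0.24517
  P(4)·log₂(P(4)/Q(4)) = 0.0781·log₂(0.0781/0.2282) = -0.12081
  P(5)·log₂(P(5)/Q(5)) = 0.0158·log₂(0.0158/0.2105) = -0.05903

D_KL(P||Q) = -0.09104 + 0.80803 + 0.24517 - 0.12081 - 0.05903 = 0.78232 ≈ 0.7823 bits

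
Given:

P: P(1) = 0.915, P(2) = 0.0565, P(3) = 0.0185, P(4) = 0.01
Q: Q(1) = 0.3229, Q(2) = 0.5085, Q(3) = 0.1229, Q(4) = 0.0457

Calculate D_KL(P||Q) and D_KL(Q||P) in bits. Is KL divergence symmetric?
D_KL(P||Q) = 1.1234 bits, D_KL(Q||P) = 1.5626 bits. No, KL divergence is not symmetric.

D_KL(P||Q) = Σ P(x) log₂(P(x)/Q(x))

Computing term by term:
  P(1)·log₂(P(1)/Q(1)) = 0.915·log₂(0.915/0.3229) = 1.37496
  P(2)·log₂(P(2)/Q(2)) = 0.0565·log₂(0.0565/0.5085) = -0.17910
  P(3)·log₂(P(3)/Q(3)) = 0.0185·log₂(0.0185/0.1229) = -0.05054
  P(4)·log₂(P(4)/Q(4)) = 0.01·log₂(0.01/0.0457) = -0.02192

D_KL(P||Q) = 1.37496 - 0.17910 - 0.05054 - 0.02192 = 1.12340 ≈ 1.1234 bits

D_KL(Q||P) = Σ Q(x) log₂(Q(x)/P(x))

Computing term by term:
  Q(1)·log₂(Q(1)/P(1)) = 0.3229·log₂(0.3229/0.915) = -0.48522
  Q(2)·log₂(Q(2)/P(2)) = 0.5085·log₂(0.5085/0.0565) = 1.61191
  Q(3)·log₂(Q(3)/P(3)) = 0.1229·log₂(0.1229/0.0185) = 0.33575
  Q(4)·log₂(Q(4)/P(4)) = 0.0457·log₂(0.0457/0.01) = 0.10018

D_KL(Q||P) = -0.48522 + 1.61191 + 0.33575 + 0.10018 = 1.56262 ≈ 1.5626 bits

These are NOT equal (difference: 0.4392 bits). KL divergence is asymmetric: D_KL(P||Q) ≠ D_KL(Q||P) in general.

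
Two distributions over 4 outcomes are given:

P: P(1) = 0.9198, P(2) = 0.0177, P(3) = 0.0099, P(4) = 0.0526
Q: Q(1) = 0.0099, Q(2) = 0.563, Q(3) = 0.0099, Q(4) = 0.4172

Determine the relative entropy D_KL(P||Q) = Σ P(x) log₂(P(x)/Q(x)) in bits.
5.7679 bits

D_KL(P||Q) = Σ P(x) log₂(P(x)/Q(x))

Computing term by term:
  P(1)·log₂(P(1)/Q(1)) = 0.9198·log₂(0.9198/0.0099) = 6.01342
  P(2)·log₂(P(2)/Q(2)) = 0.0177·log₂(0.0177/0.563) = -0.08835
  P(3)·log₂(P(3)/Q(3)) = 0.0099·log₂(0.0099/0.0099) = 0.00000
  P(4)·log₂(P(4)/Q(4)) = 0.0526·log₂(0.0526/0.4172) = -0.15715

D_KL(P||Q) = 6.01342 - 0.08835 + 0.00000 - 0.15715 = 5.76792 ≈ 5.7679 bits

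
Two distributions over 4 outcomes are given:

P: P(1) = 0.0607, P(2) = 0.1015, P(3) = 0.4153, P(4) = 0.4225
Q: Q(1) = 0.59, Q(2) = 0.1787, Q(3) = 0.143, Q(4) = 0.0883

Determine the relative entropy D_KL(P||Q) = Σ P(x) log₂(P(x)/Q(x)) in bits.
1.3110 bits

D_KL(P||Q) = Σ P(x) log₂(P(x)/Q(x))

Computing term by term:
  P(1)·log₂(P(1)/Q(1)) = 0.0607·log₂(0.0607/0.59) = -0.19915
  P(2)·log₂(P(2)/Q(2)) = 0.1015·log₂(0.1015/0.1787) = -0.08283
  P(3)·log₂(P(3)/Q(3)) = 0.4153·log₂(0.4153/0.143) = 0.63879
  P(4)·log₂(P(4)/Q(4)) = 0.4225·log₂(0.4225/0.0883) = 0.95420

D_KL(P||Q) = -0.19915 - 0.08283 + 0.63879 + 0.95420 = 1.31101 ≈ 1.3110 bits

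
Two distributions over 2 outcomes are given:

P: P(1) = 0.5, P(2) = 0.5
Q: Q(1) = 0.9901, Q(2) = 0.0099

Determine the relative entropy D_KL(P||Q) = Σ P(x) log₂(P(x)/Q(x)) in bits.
2.3364 bits

D_KL(P||Q) = Σ P(x) log₂(P(x)/Q(x))

Computing term by term:
  P(1)·log₂(P(1)/Q(1)) = 0.5·log₂(0.5/0.9901) = -0.49282
  P(2)·log₂(P(2)/Q(2)) = 0.5·log₂(0.5/0.0099) = 2.82918

D_KL(P||Q) = -0.49282 + 2.82918 = 2.33636 ≈ 2.3364 bits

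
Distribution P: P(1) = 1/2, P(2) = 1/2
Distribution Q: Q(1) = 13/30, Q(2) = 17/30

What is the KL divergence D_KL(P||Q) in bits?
0.0129 bits

D_KL(P||Q) = Σ P(x) log₂(P(x)/Q(x))

Computing term by term:
  P(1)·log₂(P(1)/Q(1)) = (1/2)·log₂((1/2)/(13/30)) = 0.10323
  P(2)·log₂(P(2)/Q(2)) = (1/2)·log₂((1/2)/(17/30)) = -0.09029

D_KL(P||Q) = 0.10323 - 0.09029 = 0.01294 ≈ 0.0129 bits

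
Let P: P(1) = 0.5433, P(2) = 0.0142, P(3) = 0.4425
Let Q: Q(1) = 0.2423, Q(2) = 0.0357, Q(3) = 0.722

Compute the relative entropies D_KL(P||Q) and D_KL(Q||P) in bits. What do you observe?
D_KL(P||Q) = 0.3015 bits, D_KL(Q||P) = 0.2752 bits. The two directions give different values (D_KL(P||Q) exceeds D_KL(Q||P) by 0.0263 bits): KL divergence is asymmetric.

D_KL(P||Q) = Σ P(x) log₂(P(x)/Q(x))

Computing term by term:
  P(1)·log₂(P(1)/Q(1)) = 0.5433·log₂(0.5433/0.2423) = 0.63292
  P(2)·log₂(P(2)/Q(2)) = 0.0142·log₂(0.0142/0.0357) = -0.01889
  P(3)·log₂(P(3)/Q(3)) = 0.4425·log₂(0.4425/0.722) = -0.31255

D_KL(P||Q) = 0.63292 - 0.01889 - 0.31255 = 0.30148 ≈ 0.3015 bits

D_KL(Q||P) = Σ Q(x) log₂(Q(x)/P(x))

Computing term by term:
  Q(1)·log₂(Q(1)/P(1)) = 0.2423·log₂(0.2423/0.5433) = -0.28227
  Q(2)·log₂(Q(2)/P(2)) = 0.0357·log₂(0.0357/0.0142) = 0.04748
  Q(3)·log₂(Q(3)/P(3)) = 0.722·log₂(0.722/0.4425) = 0.50996

D_KL(Q||P) = -0.28227 + 0.04748 + 0.50996 = 0.27517 ≈ 0.2752 bits

These are NOT equal (difference: 0.0263 bits). KL divergence is asymmetric: D_KL(P||Q) ≠ D_KL(Q||P) in general.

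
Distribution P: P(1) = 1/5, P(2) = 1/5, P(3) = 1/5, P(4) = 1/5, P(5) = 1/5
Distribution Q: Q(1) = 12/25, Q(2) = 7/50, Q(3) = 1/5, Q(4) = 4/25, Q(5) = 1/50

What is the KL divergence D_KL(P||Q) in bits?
0.5791 bits

D_KL(P||Q) = Σ P(x) log₂(P(x)/Q(x))

Computing term by term:
  P(1)·log₂(P(1)/Q(1)) = (1/5)·log₂((1/5)/(12/25)) = -0.25261
  P(2)·log₂(P(2)/Q(2)) = (1/5)·log₂((1/5)/(7/50)) = 0.10291
  P(3)·log₂(P(3)/Q(3)) = (1/5)·log₂((1/5)/(1/5)) = 0.00000
  P(4)·log₂(P(4)/Q(4)) = (1/5)·log₂((1/5)/(4/25)) = 0.06439
  P(5)·log₂(P(5)/Q(5)) = (1/5)·log₂((1/5)/(1/50)) = 0.66439

D_KL(P||Q) = -0.25261 + 0.10291 + 0.00000 + 0.06439 + 0.66439 = 0.57908 ≈ 0.5791 bits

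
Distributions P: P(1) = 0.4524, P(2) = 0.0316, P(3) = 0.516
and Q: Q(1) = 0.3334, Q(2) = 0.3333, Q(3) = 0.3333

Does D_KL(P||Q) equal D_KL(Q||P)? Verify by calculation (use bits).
D_KL(P||Q) = 0.4172 bits, D_KL(Q||P) = 0.7759 bits. No — D_KL(P||Q) ≠ D_KL(Q||P) for this pair.

D_KL(P||Q) = Σ P(x) log₂(P(x)/Q(x))

Computing term by term:
  P(1)·log₂(P(1)/Q(1)) = 0.4524·log₂(0.4524/0.3334) = 0.19921
  P(2)·log₂(P(2)/Q(2)) = 0.0316·log₂(0.0316/0.3333) = -0.10740
  P(3)·log₂(P(3)/Q(3)) = 0.516·log₂(0.516/0.3333) = 0.32536

D_KL(P||Q) = 0.19921 - 0.10740 + 0.32536 = 0.41717 ≈ 0.4172 bits

D_KL(Q||P) = Σ Q(x) log₂(Q(x)/P(x))

Computing term by term:
  Q(1)·log₂(Q(1)/P(1)) = 0.3334·log₂(0.3334/0.4524) = -0.14681
  Q(2)·log₂(Q(2)/P(2)) = 0.3333·log₂(0.3333/0.0316) = 1.13283
  Q(3)·log₂(Q(3)/P(3)) = 0.3333·log₂(0.3333/0.516) = -0.21016

D_KL(Q||P) = -0.14681 + 1.13283 - 0.21016 = 0.77586 ≈ 0.7759 bits

These are NOT equal (difference: 0.3587 bits). KL divergence is asymmetric: D_KL(P||Q) ≠ D_KL(Q||P) in general.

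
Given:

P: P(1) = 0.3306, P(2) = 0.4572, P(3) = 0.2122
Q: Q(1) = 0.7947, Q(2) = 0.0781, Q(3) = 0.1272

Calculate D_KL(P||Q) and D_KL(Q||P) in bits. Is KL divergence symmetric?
D_KL(P||Q) = 0.9040 bits, D_KL(Q||P) = 0.7125 bits. No, KL divergence is not symmetric.

D_KL(P||Q) = Σ P(x) log₂(P(x)/Q(x))

Computing term by term:
  P(1)·log₂(P(1)/Q(1)) = 0.3306·log₂(0.3306/0.7947) = -0.41832
  P(2)·log₂(P(2)/Q(2)) = 0.4572·log₂(0.4572/0.0781) = 1.16560
  P(3)·log₂(P(3)/Q(3)) = 0.2122·log₂(0.2122/0.1272) = 0.15667

D_KL(P||Q) = -0.41832 + 1.16560 + 0.15667 = 0.90395 ≈ 0.9040 bits

D_KL(Q||P) = Σ Q(x) log₂(Q(x)/P(x))

Computing term by term:
  Q(1)·log₂(Q(1)/P(1)) = 0.7947·log₂(0.7947/0.3306) = 1.00555
  Q(2)·log₂(Q(2)/P(2)) = 0.0781·log₂(0.0781/0.4572) = -0.19911
  Q(3)·log₂(Q(3)/P(3)) = 0.1272·log₂(0.1272/0.2122) = -0.09392

D_KL(Q||P) = 1.00555 - 0.19911 - 0.09392 = 0.71252 ≈ 0.7125 bits

These are NOT equal (difference: 0.1915 bits). KL divergence is asymmetric: D_KL(P||Q) ≠ D_KL(Q||P) in general.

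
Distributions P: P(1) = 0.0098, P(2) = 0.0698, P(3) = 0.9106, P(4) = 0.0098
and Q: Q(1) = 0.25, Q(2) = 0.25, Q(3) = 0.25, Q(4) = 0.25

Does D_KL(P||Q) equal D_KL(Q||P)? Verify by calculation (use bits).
D_KL(P||Q) = 1.4781 bits, D_KL(Q||P) = 2.3304 bits. No — D_KL(P||Q) ≠ D_KL(Q||P) for this pair.

D_KL(P||Q) = Σ P(x) log₂(P(x)/Q(x))

Computing term by term:
  P(1)·log₂(P(1)/Q(1)) = 0.0098·log₂(0.0098/0.25) = -0.04580
  P(2)·log₂(P(2)/Q(2)) = 0.0698·log₂(0.0698/0.25) = -0.12848
  P(3)·log₂(P(3)/Q(3)) = 0.9106·log₂(0.9106/0.25) = 1.69817
  P(4)·log₂(P(4)/Q(4)) = 0.0098·log₂(0.0098/0.25) = -0.04580

D_KL(P||Q) = -0.04580 - 0.12848 + 1.69817 - 0.04580 = 1.47809 ≈ 1.4781 bits

D_KL(Q||P) = Σ Q(x) log₂(Q(x)/P(x))

Computing term by term:
  Q(1)·log₂(Q(1)/P(1)) = 0.25·log₂(0.25/0.0098) = 1.16825
  Q(2)·log₂(Q(2)/P(2)) = 0.25·log₂(0.25/0.0698) = 0.46016
  Q(3)·log₂(Q(3)/P(3)) = 0.25·log₂(0.25/0.9106) = -0.46622
  Q(4)·log₂(Q(4)/P(4)) = 0.25·log₂(0.25/0.0098) = 1.16825

D_KL(Q||P) = 1.16825 + 0.46016 - 0.46622 + 1.16825 = 2.33044 ≈ 2.3304 bits

These are NOT equal (difference: 0.8523 bits). KL divergence is asymmetric: D_KL(P||Q) ≠ D_KL(Q||P) in general.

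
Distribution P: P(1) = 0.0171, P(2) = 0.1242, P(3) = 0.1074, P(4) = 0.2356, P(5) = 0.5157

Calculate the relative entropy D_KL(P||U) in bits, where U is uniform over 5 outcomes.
0.5180 bits

U(i) = 1/5 for all i

D_KL(P||U) = Σ P(x) log₂(P(x) / (1/5))
           = Σ P(x) log₂(P(x)) + log₂(5)
           = log₂(5) - H(P)

H(P) = -Σ P(x) log₂(P(x)):
  -P(1)·log₂(P(1)) = -(0.0171)·log₂(0.0171) = 0.10037
  -P(2)·log₂(P(2)) = -(0.1242)·log₂(0.1242) = 0.37375
  -P(3)·log₂(P(3)) = -(0.1074)·log₂(0.1074) = 0.34571
  -P(4)·log₂(P(4)) = -(0.2356)·log₂(0.2356) = 0.49136
  -P(5)·log₂(P(5)) = -(0.5157)·log₂(0.5157) = 0.49270
H(P) = 0.10037 + 0.37375 + 0.34571 + 0.49136 + 0.49270 = 1.80389 bits

log₂(5) = 2.32193 bits

D_KL(P||U) = 2.32193 - 1.80389 = 0.51804 ≈ 0.5180 bits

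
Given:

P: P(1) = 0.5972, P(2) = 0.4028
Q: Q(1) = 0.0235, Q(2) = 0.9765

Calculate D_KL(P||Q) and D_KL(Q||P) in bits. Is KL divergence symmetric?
D_KL(P||Q) = 2.2728 bits, D_KL(Q||P) = 1.1378 bits. No, KL divergence is not symmetric.

D_KL(P||Q) = Σ P(x) log₂(P(x)/Q(x))

Computing term by term:
  P(1)·log₂(P(1)/Q(1)) = 0.5972·log₂(0.5972/0.0235) = 2.78742
  P(2)·log₂(P(2)/Q(2)) = 0.4028·log₂(0.4028/0.9765) = -0.51460

D_KL(P||Q) = 2.78742 - 0.51460 = 2.27282 ≈ 2.2728 bits

D_KL(Q||P) = Σ Q(x) log₂(Q(x)/P(x))

Computing term by term:
  Q(1)·log₂(Q(1)/P(1)) = 0.0235·log₂(0.0235/0.5972) = -0.10969
  Q(2)·log₂(Q(2)/P(2)) = 0.9765·log₂(0.9765/0.4028) = 1.24753

D_KL(Q||P) = -0.10969 + 1.24753 = 1.13784 ≈ 1.1378 bits

These are NOT equal (difference: 1.1350 bits). KL divergence is asymmetric: D_KL(P||Q) ≠ D_KL(Q||P) in general.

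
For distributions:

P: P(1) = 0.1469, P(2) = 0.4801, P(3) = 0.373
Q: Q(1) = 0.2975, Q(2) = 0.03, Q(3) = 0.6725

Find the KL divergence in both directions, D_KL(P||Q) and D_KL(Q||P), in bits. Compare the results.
D_KL(P||Q) = 1.4538 bits, D_KL(Q||P) = 0.7547 bits. D_KL(P||Q) is larger than D_KL(Q||P) by 0.6991 bits; the two directions differ.

D_KL(P||Q) = Σ P(x) log₂(P(x)/Q(x))

Computing term by term:
  P(1)·log₂(P(1)/Q(1)) = 0.1469·log₂(0.1469/0.2975) = -0.14955
  P(2)·log₂(P(2)/Q(2)) = 0.4801·log₂(0.4801/0.03) = 1.92054
  P(3)·log₂(P(3)/Q(3)) = 0.373·log₂(0.373/0.6725) = -0.31718

D_KL(P||Q) = -0.14955 + 1.92054 - 0.31718 = 1.45381 ≈ 1.4538 bits

D_KL(Q||P) = Σ Q(x) log₂(Q(x)/P(x))

Computing term by term:
  Q(1)·log₂(Q(1)/P(1)) = 0.2975·log₂(0.2975/0.1469) = 0.30287
  Q(2)·log₂(Q(2)/P(2)) = 0.03·log₂(0.03/0.4801) = -0.12001
  Q(3)·log₂(Q(3)/P(3)) = 0.6725·log₂(0.6725/0.373) = 0.57187

D_KL(Q||P) = 0.30287 - 0.12001 + 0.57187 = 0.75473 ≈ 0.7547 bits

These are NOT equal (difference: 0.6991 bits). KL divergence is asymmetric: D_KL(P||Q) ≠ D_KL(Q||P) in general.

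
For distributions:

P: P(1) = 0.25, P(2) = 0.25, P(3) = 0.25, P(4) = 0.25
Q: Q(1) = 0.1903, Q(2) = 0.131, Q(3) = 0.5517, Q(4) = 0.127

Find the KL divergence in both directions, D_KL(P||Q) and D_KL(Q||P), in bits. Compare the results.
D_KL(P||Q) = 0.2903 bits, D_KL(Q||P) = 0.3089 bits. D_KL(Q||P) is larger than D_KL(P||Q) by 0.0186 bits; the two directions differ.

D_KL(P||Q) = Σ P(x) log₂(P(x)/Q(x))

Computing term by term:
  P(1)·log₂(P(1)/Q(1)) = 0.25·log₂(0.25/0.1903) = 0.09841
  P(2)·log₂(P(2)/Q(2)) = 0.25·log₂(0.25/0.131) = 0.23309
  P(3)·log₂(P(3)/Q(3)) = 0.25·log₂(0.25/0.5517) = -0.28549
  P(4)·log₂(P(4)/Q(4)) = 0.25·log₂(0.25/0.127) = 0.24427

D_KL(P||Q) = 0.09841 + 0.23309 - 0.28549 + 0.24427 = 0.29028 ≈ 0.2903 bits

D_KL(Q||P) = Σ Q(x) log₂(Q(x)/P(x))

Computing term by term:
  Q(1)·log₂(Q(1)/P(1)) = 0.1903·log₂(0.1903/0.25) = -0.07491
  Q(2)·log₂(Q(2)/P(2)) = 0.131·log₂(0.131/0.25) = -0.12214
  Q(3)·log₂(Q(3)/P(3)) = 0.5517·log₂(0.5517/0.25) = 0.63002
  Q(4)·log₂(Q(4)/P(4)) = 0.127·log₂(0.127/0.25) = -0.12409

D_KL(Q||P) = -0.07491 - 0.12214 + 0.63002 - 0.12409 = 0.30888 ≈ 0.3089 bits

These are NOT equal (difference: 0.0186 bits). KL divergence is asymmetric: D_KL(P||Q) ≠ D_KL(Q||P) in general.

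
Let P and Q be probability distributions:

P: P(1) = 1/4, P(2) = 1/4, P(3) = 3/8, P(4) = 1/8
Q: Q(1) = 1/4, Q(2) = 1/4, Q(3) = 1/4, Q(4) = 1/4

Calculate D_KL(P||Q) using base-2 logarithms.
0.0944 bits

D_KL(P||Q) = Σ P(x) log₂(P(x)/Q(x))

Computing term by term:
  P(1)·log₂(P(1)/Q(1)) = (1/4)·log₂((1/4)/(1/4)) = 0.00000
  P(2)·log₂(P(2)/Q(2)) = (1/4)·log₂((1/4)/(1/4)) = 0.00000
  P(3)·log₂(P(3)/Q(3)) = (3/8)·log₂((3/8)/(1/4)) = 0.21936
  P(4)·log₂(P(4)/Q(4)) = (1/8)·log₂((1/8)/(1/4)) = -0.12500

D_KL(P||Q) = 0.00000 + 0.00000 + 0.21936 - 0.12500 = 0.09436 ≈ 0.0944 bits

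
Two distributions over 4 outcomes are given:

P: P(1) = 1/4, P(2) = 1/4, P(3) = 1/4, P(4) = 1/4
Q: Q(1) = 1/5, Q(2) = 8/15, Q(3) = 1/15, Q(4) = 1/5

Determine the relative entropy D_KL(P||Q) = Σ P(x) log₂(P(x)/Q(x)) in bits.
0.3644 bits

D_KL(P||Q) = Σ P(x) log₂(P(x)/Q(x))

Computing term by term:
  P(1)·log₂(P(1)/Q(1)) = (1/4)·log₂((1/4)/(1/5)) = 0.08048
  P(2)·log₂(P(2)/Q(2)) = (1/4)·log₂((1/4)/(8/15)) = -0.27328
  P(3)·log₂(P(3)/Q(3)) = (1/4)·log₂((1/4)/(1/15)) = 0.47672
  P(4)·log₂(P(4)/Q(4)) = (1/4)·log₂((1/4)/(1/5)) = 0.08048

D_KL(P||Q) = 0.08048 - 0.27328 + 0.47672 + 0.08048 = 0.36440 ≈ 0.3644 bits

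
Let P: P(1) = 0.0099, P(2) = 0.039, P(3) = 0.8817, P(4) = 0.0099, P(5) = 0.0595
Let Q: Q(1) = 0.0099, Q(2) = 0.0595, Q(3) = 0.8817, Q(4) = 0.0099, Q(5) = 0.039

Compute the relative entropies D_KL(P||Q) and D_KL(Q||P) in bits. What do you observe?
D_KL(P||Q) = 0.0125 bits, D_KL(Q||P) = 0.0125 bits. The two directions give the same value here, because Q is a self-inverse relabeling of P; in general KL divergence is asymmetric.

D_KL(P||Q) = Σ P(x) log₂(P(x)/Q(x))

Computing term by term:
  P(1)·log₂(P(1)/Q(1)) = 0.0099·log₂(0.0099/0.0099) = 0.00000
  P(2)·log₂(P(2)/Q(2)) = 0.039·log₂(0.039/0.0595) = -0.02377
  P(3)·log₂(P(3)/Q(3)) = 0.8817·log₂(0.8817/0.8817) = 0.00000
  P(4)·log₂(P(4)/Q(4)) = 0.0099·log₂(0.0099/0.0099) = 0.00000
  P(5)·log₂(P(5)/Q(5)) = 0.0595·log₂(0.0595/0.039) = 0.03626

D_KL(P||Q) = 0.00000 - 0.02377 + 0.00000 + 0.00000 + 0.03626 = 0.01249 ≈ 0.0125 bits

D_KL(Q||P) = Σ Q(x) log₂(Q(x)/P(x))

Computing term by term:
  Q(1)·log₂(Q(1)/P(1)) = 0.0099·log₂(0.0099/0.0099) = 0.00000
  Q(2)·log₂(Q(2)/P(2)) = 0.0595·log₂(0.0595/0.039) = 0.03626
  Q(3)·log₂(Q(3)/P(3)) = 0.8817·log₂(0.8817/0.8817) = 0.00000
  Q(4)·log₂(Q(4)/P(4)) = 0.0099·log₂(0.0099/0.0099) = 0.00000
  Q(5)·log₂(Q(5)/P(5)) = 0.039·log₂(0.039/0.0595) = -0.02377

D_KL(Q||P) = 0.00000 + 0.03626 + 0.00000 + 0.00000 - 0.02377 = 0.01249 ≈ 0.0125 bits

These ARE equal here. Q is P with outcomes relabeled (Q(1) = P(4), Q(2) = P(5), Q(4) = P(1), Q(5) = P(2)) by a relabeling that is its own inverse, so the two sums contain exactly the same terms in a different order. This is a special case — KL divergence is not symmetric in general: D_KL(P||Q) ≠ D_KL(Q||P) for most P, Q.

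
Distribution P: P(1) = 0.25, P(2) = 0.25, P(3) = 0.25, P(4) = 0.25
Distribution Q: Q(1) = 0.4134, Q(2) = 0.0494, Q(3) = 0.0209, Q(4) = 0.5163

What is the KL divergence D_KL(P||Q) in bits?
1.0370 bits

D_KL(P||Q) = Σ P(x) log₂(P(x)/Q(x))

Computing term by term:
  P(1)·log₂(P(1)/Q(1)) = 0.25·log₂(0.25/0.4134) = -0.18140
  P(2)·log₂(P(2)/Q(2)) = 0.25·log₂(0.25/0.0494) = 0.58484
  P(3)·log₂(P(3)/Q(3)) = 0.25·log₂(0.25/0.0209) = 0.89509
  P(4)·log₂(P(4)/Q(4)) = 0.25·log₂(0.25/0.5163) = -0.26157

D_KL(P||Q) = -0.18140 + 0.58484 + 0.89509 - 0.26157 = 1.03696 ≈ 1.0370 bits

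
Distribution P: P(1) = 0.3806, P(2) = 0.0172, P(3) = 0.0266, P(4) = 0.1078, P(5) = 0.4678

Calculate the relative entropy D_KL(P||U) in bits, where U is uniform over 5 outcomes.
0.6924 bits

U(i) = 1/5 for all i

D_KL(P||U) = Σ P(x) log₂(P(x) / (1/5))
           = Σ P(x) log₂(P(x)) + log₂(5)
           = log₂(5) - H(P)

H(P) = -Σ P(x) log₂(P(x)):
  -P(1)·log₂(P(1)) = -(0.3806)·log₂(0.3806) = 0.53042
  -P(2)·log₂(P(2)) = -(0.0172)·log₂(0.0172) = 0.10082
  -P(3)·log₂(P(3)) = -(0.0266)·log₂(0.0266) = 0.13918
  -P(4)·log₂(P(4)) = -(0.1078)·log₂(0.1078) = 0.34642
  -P(5)·log₂(P(5)) = -(0.4678)·log₂(0.4678) = 0.51273
H(P) = 0.53042 + 0.10082 + 0.13918 + 0.34642 + 0.51273 = 1.62957 bits

log₂(5) = 2.32193 bits

D_KL(P||U) = 2.32193 - 1.62957 = 0.69236 ≈ 0.6924 bits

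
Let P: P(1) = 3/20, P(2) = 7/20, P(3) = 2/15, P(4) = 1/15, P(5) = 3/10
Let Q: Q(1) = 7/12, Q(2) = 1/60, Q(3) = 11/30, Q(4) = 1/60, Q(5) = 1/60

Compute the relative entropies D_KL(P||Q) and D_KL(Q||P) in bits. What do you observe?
D_KL(P||Q) = 2.4331 bits, D_KL(Q||P) = 1.5020 bits. The two directions give different values (D_KL(P||Q) exceeds D_KL(Q||P) by 0.9311 bits): KL divergence is asymmetric.

D_KL(P||Q) = Σ P(x) log₂(P(x)/Q(x))

Computing term by term:
  P(1)·log₂(P(1)/Q(1)) = (3/20)·log₂((3/20)/(7/12)) = -0.29390
  P(2)·log₂(P(2)/Q(2)) = (7/20)·log₂((7/20)/(1/60)) = 1.53731
  P(3)·log₂(P(3)/Q(3)) = (2/15)·log₂((2/15)/(11/30)) = -0.19459
  P(4)·log₂(P(4)/Q(4)) = (1/15)·log₂((1/15)/(1/60)) = 0.13333
  P(5)·log₂(P(5)/Q(5)) = (3/10)·log₂((3/10)/(1/60)) = 1.25098

D_KL(P||Q) = -0.29390 + 1.53731 - 0.19459 + 0.13333 + 1.25098 = 2.43313 ≈ 2.4331 bits

D_KL(Q||P) = Σ Q(x) log₂(Q(x)/P(x))

Computing term by term:
  Q(1)·log₂(Q(1)/P(1)) = (7/12)·log₂((7/12)/(3/20)) = 1.14296
  Q(2)·log₂(Q(2)/P(2)) = (1/60)·log₂((1/60)/(7/20)) = -0.07321
  Q(3)·log₂(Q(3)/P(3)) = (11/30)·log₂((11/30)/(2/15)) = 0.53512
  Q(4)·log₂(Q(4)/P(4)) = (1/60)·log₂((1/60)/(1/15)) = -0.03333
  Q(5)·log₂(Q(5)/P(5)) = (1/60)·log₂((1/60)/(3/10)) = -0.06950

D_KL(Q||P) = 1.14296 - 0.07321 + 0.53512 - 0.03333 - 0.06950 = 1.50204 ≈ 1.5020 bits

These are NOT equal (difference: 0.9311 bits). KL divergence is asymmetric: D_KL(P||Q) ≠ D_KL(Q||P) in general.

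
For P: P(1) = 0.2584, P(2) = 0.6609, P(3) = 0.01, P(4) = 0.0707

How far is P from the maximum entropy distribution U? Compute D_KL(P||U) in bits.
0.7640 bits

U(i) = 1/4 for all i

D_KL(P||U) = Σ P(x) log₂(P(x) / (1/4))
           = Σ P(x) log₂(P(x)) + log₂(4)
           = log₂(4) - H(P)

H(P) = -Σ P(x) log₂(P(x)):
  -P(1)·log₂(P(1)) = -(0.2584)·log₂(0.2584) = 0.50448
  -P(2)·log₂(P(2)) = -(0.6609)·log₂(0.6609) = 0.39489
  -P(3)·log₂(P(3)) = -(0.01)·log₂(0.01) = 0.06644
  -P(4)·log₂(P(4)) = -(0.0707)·log₂(0.0707) = 0.27023
H(P) = 0.50448 + 0.39489 + 0.06644 + 0.27023 = 1.23604 bits

log₂(4) = 2.00000 bits

D_KL(P||U) = 2.00000 - 1.23604 = 0.76396 ≈ 0.7640 bits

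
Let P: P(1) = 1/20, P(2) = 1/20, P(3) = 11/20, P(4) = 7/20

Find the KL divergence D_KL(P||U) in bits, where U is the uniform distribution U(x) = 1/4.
0.5633 bits

U(i) = 1/4 for all i

D_KL(P||U) = Σ P(x) log₂(P(x) / (1/4))
           = Σ P(x) log₂(P(x)) + log₂(4)
           = log₂(4) - H(P)

H(P) = -Σ P(x) log₂(P(x)):
  -P(1)·log₂(P(1)) = -(1/20)·log₂(1/20) = 0.21610
  -P(2)·log₂(P(2)) = -(1/20)·log₂(1/20) = 0.21610
  -P(3)·log₂(P(3)) = -(11/20)·log₂(11/20) = 0.47437
  -P(4)·log₂(P(4)) = -(7/20)·log₂(7/20) = 0.53010
H(P) = 0.21610 + 0.21610 + 0.47437 + 0.53010 = 1.43667 bits

log₂(4) = 2.00000 bits

D_KL(P||U) = 2.00000 - 1.43667 = 0.56333 ≈ 0.5633 bits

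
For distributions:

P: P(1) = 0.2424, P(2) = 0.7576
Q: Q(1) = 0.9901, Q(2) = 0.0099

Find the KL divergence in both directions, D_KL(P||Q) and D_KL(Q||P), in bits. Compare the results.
D_KL(P||Q) = 4.2488 bits, D_KL(Q||P) = 1.9481 bits. D_KL(P||Q) is larger than D_KL(Q||P) by 2.3007 bits; the two directions differ.

D_KL(P||Q) = Σ P(x) log₂(P(x)/Q(x))

Computing term by term:
  P(1)·log₂(P(1)/Q(1)) = 0.2424·log₂(0.2424/0.9901) = -0.49212
  P(2)·log₂(P(2)/Q(2)) = 0.7576·log₂(0.7576/0.0099) = 4.74096

D_KL(P||Q) = -0.49212 + 4.74096 = 4.24884 ≈ 4.2488 bits

D_KL(Q||P) = Σ Q(x) log₂(Q(x)/P(x))

Computing term by term:
  Q(1)·log₂(Q(1)/P(1)) = 0.9901·log₂(0.9901/0.2424) = 2.01009
  Q(2)·log₂(Q(2)/P(2)) = 0.0099·log₂(0.0099/0.7576) = -0.06195

D_KL(Q||P) = 2.01009 - 0.06195 = 1.94814 ≈ 1.9481 bits

These are NOT equal (difference: 2.3007 bits). KL divergence is asymmetric: D_KL(P||Q) ≠ D_KL(Q||P) in general.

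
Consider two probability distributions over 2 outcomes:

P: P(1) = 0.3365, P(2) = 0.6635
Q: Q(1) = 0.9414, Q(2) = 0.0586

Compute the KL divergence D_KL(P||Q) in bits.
1.8236 bits

D_KL(P||Q) = Σ P(x) log₂(P(x)/Q(x))

Computing term by term:
  P(1)·log₂(P(1)/Q(1)) = 0.3365·log₂(0.3365/0.9414) = -0.49943
  P(2)·log₂(P(2)/Q(2)) = 0.6635·log₂(0.6635/0.0586) = 2.32300

D_KL(P||Q) = -0.49943 + 2.32300 = 1.82357 ≈ 1.8236 bits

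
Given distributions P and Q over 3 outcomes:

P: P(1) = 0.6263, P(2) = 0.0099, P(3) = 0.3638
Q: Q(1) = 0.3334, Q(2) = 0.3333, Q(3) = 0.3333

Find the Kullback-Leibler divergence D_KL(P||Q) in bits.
0.5654 bits

D_KL(P||Q) = Σ P(x) log₂(P(x)/Q(x))

Computing term by term:
  P(1)·log₂(P(1)/Q(1)) = 0.6263·log₂(0.6263/0.3334) = 0.56968
  P(2)·log₂(P(2)/Q(2)) = 0.0099·log₂(0.0099/0.3333) = -0.05023
  P(3)·log₂(P(3)/Q(3)) = 0.3638·log₂(0.3638/0.3333) = 0.04596

D_KL(P||Q) = 0.56968 - 0.05023 + 0.04596 = 0.56541 ≈ 0.5654 bits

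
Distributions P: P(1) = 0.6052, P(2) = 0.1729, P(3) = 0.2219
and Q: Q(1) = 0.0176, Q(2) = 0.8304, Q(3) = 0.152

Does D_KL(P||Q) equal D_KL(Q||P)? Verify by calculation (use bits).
D_KL(P||Q) = 2.8185 bits, D_KL(Q||P) = 1.7071 bits. No — D_KL(P||Q) ≠ D_KL(Q||P) for this pair.

D_KL(P||Q) = Σ P(x) log₂(P(x)/Q(x))

Computing term by term:
  P(1)·log₂(P(1)/Q(1)) = 0.6052·log₂(0.6052/0.0176) = 3.08880
  P(2)·log₂(P(2)/Q(2)) = 0.1729·log₂(0.1729/0.8304) = -0.39142
  P(3)·log₂(P(3)/Q(3)) = 0.2219·log₂(0.2219/0.152) = 0.12112

D_KL(P||Q) = 3.08880 - 0.39142 + 0.12112 = 2.81850 ≈ 2.8185 bits

D_KL(Q||P) = Σ Q(x) log₂(Q(x)/P(x))

Computing term by term:
  Q(1)·log₂(Q(1)/P(1)) = 0.0176·log₂(0.0176/0.6052) = -0.08983
  Q(2)·log₂(Q(2)/P(2)) = 0.8304·log₂(0.8304/0.1729) = 1.87992
  Q(3)·log₂(Q(3)/P(3)) = 0.152·log₂(0.152/0.2219) = -0.08297

D_KL(Q||P) = -0.08983 + 1.87992 - 0.08297 = 1.70712 ≈ 1.7071 bits

These are NOT equal (difference: 1.1114 bits). KL divergence is asymmetric: D_KL(P||Q) ≠ D_KL(Q||P) in general.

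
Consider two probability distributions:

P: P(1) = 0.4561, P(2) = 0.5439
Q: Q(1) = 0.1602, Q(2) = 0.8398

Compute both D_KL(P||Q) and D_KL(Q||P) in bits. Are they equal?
D_KL(P||Q) = 0.3476 bits, D_KL(Q||P) = 0.2845 bits. No, they are not equal.

D_KL(P||Q) = Σ P(x) log₂(P(x)/Q(x))

Computing term by term:
  P(1)·log₂(P(1)/Q(1)) = 0.4561·log₂(0.4561/0.1602) = 0.68847
  P(2)·log₂(P(2)/Q(2)) = 0.5439·log₂(0.5439/0.8398) = -0.34086

D_KL(P||Q) = 0.68847 - 0.34086 = 0.34761 ≈ 0.3476 bits

D_KL(Q||P) = Σ Q(x) log₂(Q(x)/P(x))

Computing term by term:
  Q(1)·log₂(Q(1)/P(1)) = 0.1602·log₂(0.1602/0.4561) = -0.24182
  Q(2)·log₂(Q(2)/P(2)) = 0.8398·log₂(0.8398/0.5439) = 0.52631

D_KL(Q||P) = -0.24182 + 0.52631 = 0.28449 ≈ 0.2845 bits

These are NOT equal (difference: 0.0631 bits). KL divergence is asymmetric: D_KL(P||Q) ≠ D_KL(Q||P) in general.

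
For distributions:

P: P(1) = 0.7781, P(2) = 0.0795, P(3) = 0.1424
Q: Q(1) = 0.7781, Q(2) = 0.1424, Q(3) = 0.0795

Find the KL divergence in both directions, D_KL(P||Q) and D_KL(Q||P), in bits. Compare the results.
D_KL(P||Q) = 0.0529 bits, D_KL(Q||P) = 0.0529 bits. The two directions give exactly the same value for this pair.

D_KL(P||Q) = Σ P(x) log₂(P(x)/Q(x))

Computing term by term:
  P(1)·log₂(P(1)/Q(1)) = 0.7781·log₂(0.7781/0.7781) = 0.00000
  P(2)·log₂(P(2)/Q(2)) = 0.0795·log₂(0.0795/0.1424) = -0.06685
  P(3)·log₂(P(3)/Q(3)) = 0.1424·log₂(0.1424/0.0795) = 0.11975

D_KL(P||Q) = 0.00000 - 0.06685 + 0.11975 = 0.05290 ≈ 0.0529 bits

D_KL(Q||P) = Σ Q(x) log₂(Q(x)/P(x))

Computing term by term:
  Q(1)·log₂(Q(1)/P(1)) = 0.7781·log₂(0.7781/0.7781) = 0.00000
  Q(2)·log₂(Q(2)/P(2)) = 0.1424·log₂(0.1424/0.0795) = 0.11975
  Q(3)·log₂(Q(3)/P(3)) = 0.0795·log₂(0.0795/0.1424) = -0.06685

D_KL(Q||P) = 0.00000 + 0.11975 - 0.06685 = 0.05290 ≈ 0.0529 bits

These ARE equal here. Q is P with outcomes relabeled (Q(2) = P(3), Q(3) = P(2)) by a relabeling that is its own inverse, so the two sums contain exactly the same terms in a different order. This is a special case — KL divergence is not symmetric in general: D_KL(P||Q) ≠ D_KL(Q||P) for most P, Q.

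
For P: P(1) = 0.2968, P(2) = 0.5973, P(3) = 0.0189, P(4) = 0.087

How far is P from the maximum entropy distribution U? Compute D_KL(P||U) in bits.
0.6211 bits

U(i) = 1/4 for all i

D_KL(P||U) = Σ P(x) log₂(P(x) / (1/4))
           = Σ P(x) log₂(P(x)) + log₂(4)
           = log₂(4) - H(P)

H(P) = -Σ P(x) log₂(P(x)):
  -P(1)·log₂(P(1)) = -(0.2968)·log₂(0.2968) = 0.52012
  -P(2)·log₂(P(2)) = -(0.5973)·log₂(0.5973) = 0.44408
  -P(3)·log₂(P(3)) = -(0.0189)·log₂(0.0189) = 0.10821
  -P(4)·log₂(P(4)) = -(0.087)·log₂(0.087) = 0.30649
H(P) = 0.52012 + 0.44408 + 0.10821 + 0.30649 = 1.37890 bits

log₂(4) = 2.00000 bits

D_KL(P||U) = 2.00000 - 1.37890 = 0.62110 ≈ 0.6211 bits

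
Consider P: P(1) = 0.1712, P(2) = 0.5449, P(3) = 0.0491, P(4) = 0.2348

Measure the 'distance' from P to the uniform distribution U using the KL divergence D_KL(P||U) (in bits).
0.3824 bits

U(i) = 1/4 for all i

D_KL(P||U) = Σ P(x) log₂(P(x) / (1/4))
           = Σ P(x) log₂(P(x)) + log₂(4)
           = log₂(4) - H(P)

H(P) = -Σ P(x) log₂(P(x)):
  -P(1)·log₂(P(1)) = -(0.1712)·log₂(0.1712) = 0.43592
  -P(2)·log₂(P(2)) = -(0.5449)·log₂(0.5449) = 0.47730
  -P(3)·log₂(P(3)) = -(0.0491)·log₂(0.0491) = 0.21349
  -P(4)·log₂(P(4)) = -(0.2348)·log₂(0.2348) = 0.49085
H(P) = 0.43592 + 0.47730 + 0.21349 + 0.49085 = 1.61756 bits

log₂(4) = 2.00000 bits

D_KL(P||U) = 2.00000 - 1.61756 = 0.38244 ≈ 0.3824 bits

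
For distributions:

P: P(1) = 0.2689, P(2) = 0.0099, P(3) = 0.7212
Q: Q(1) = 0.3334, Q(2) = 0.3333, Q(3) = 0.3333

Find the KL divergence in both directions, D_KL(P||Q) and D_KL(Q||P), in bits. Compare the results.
D_KL(P||Q) = 0.6695 bits, D_KL(Q||P) = 1.4232 bits. D_KL(Q||P) is larger than D_KL(P||Q) by 0.7537 bits; the two directions differ.

D_KL(P||Q) = Σ P(x) log₂(P(x)/Q(x))

Computing term by term:
  P(1)·log₂(P(1)/Q(1)) = 0.2689·log₂(0.2689/0.3334) = -0.08341
  P(2)·log₂(P(2)/Q(2)) = 0.0099·log₂(0.0099/0.3333) = -0.05023
  P(3)·log₂(P(3)/Q(3)) = 0.7212·log₂(0.7212/0.3333) = 0.80311

D_KL(P||Q) = -0.08341 - 0.05023 + 0.80311 = 0.66947 ≈ 0.6695 bits

D_KL(Q||P) = Σ Q(x) log₂(Q(x)/P(x))

Computing term by term:
  Q(1)·log₂(Q(1)/P(1)) = 0.3334·log₂(0.3334/0.2689) = 0.10342
  Q(2)·log₂(Q(2)/P(2)) = 0.3333·log₂(0.3333/0.0099) = 1.69091
  Q(3)·log₂(Q(3)/P(3)) = 0.3333·log₂(0.3333/0.7212) = -0.37116

D_KL(Q||P) = 0.10342 + 1.69091 - 0.37116 = 1.42317 ≈ 1.4232 bits

These are NOT equal (difference: 0.7537 bits). KL divergence is asymmetric: D_KL(P||Q) ≠ D_KL(Q||P) in general.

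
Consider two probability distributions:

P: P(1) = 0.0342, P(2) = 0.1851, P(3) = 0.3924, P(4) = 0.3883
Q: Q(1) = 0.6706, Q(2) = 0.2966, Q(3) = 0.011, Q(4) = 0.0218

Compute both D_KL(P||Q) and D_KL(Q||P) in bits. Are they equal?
D_KL(P||Q) = 3.3641 bits, D_KL(Q||P) = 2.9336 bits. No, they are not equal.

D_KL(P||Q) = Σ P(x) log₂(P(x)/Q(x))

Computing term by term:
  P(1)·log₂(P(1)/Q(1)) = 0.0342·log₂(0.0342/0.6706) = -0.14683
  P(2)·log₂(P(2)/Q(2)) = 0.1851·log₂(0.1851/0.2966) = -0.12591
  P(3)·log₂(P(3)/Q(3)) = 0.3924·log₂(0.3924/0.011) = 2.02351
  P(4)·log₂(P(4)/Q(4)) = 0.3883·log₂(0.3883/0.0218) = 1.61330

D_KL(P||Q) = -0.14683 - 0.12591 + 2.02351 + 1.61330 = 3.36407 ≈ 3.3641 bits

D_KL(Q||P) = Σ Q(x) log₂(Q(x)/P(x))

Computing term by term:
  Q(1)·log₂(Q(1)/P(1)) = 0.6706·log₂(0.6706/0.0342) = 2.87914
  Q(2)·log₂(Q(2)/P(2)) = 0.2966·log₂(0.2966/0.1851) = 0.20175
  Q(3)·log₂(Q(3)/P(3)) = 0.011·log₂(0.011/0.3924) = -0.05672
  Q(4)·log₂(Q(4)/P(4)) = 0.0218·log₂(0.0218/0.3883) = -0.09057

D_KL(Q||P) = 2.87914 + 0.20175 - 0.05672 - 0.09057 = 2.93360 ≈ 2.9336 bits

These are NOT equal (difference: 0.4305 bits). KL divergence is asymmetric: D_KL(P||Q) ≠ D_KL(Q||P) in general.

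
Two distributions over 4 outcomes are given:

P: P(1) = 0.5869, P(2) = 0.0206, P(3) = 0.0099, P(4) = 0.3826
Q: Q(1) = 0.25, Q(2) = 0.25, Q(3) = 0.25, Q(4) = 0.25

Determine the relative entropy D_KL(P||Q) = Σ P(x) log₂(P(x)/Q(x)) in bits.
0.8372 bits

D_KL(P||Q) = Σ P(x) log₂(P(x)/Q(x))

Computing term by term:
  P(1)·log₂(P(1)/Q(1)) = 0.5869·log₂(0.5869/0.25) = 0.72258
  P(2)·log₂(P(2)/Q(2)) = 0.0206·log₂(0.0206/0.25) = -0.07418
  P(3)·log₂(P(3)/Q(3)) = 0.0099·log₂(0.0099/0.25) = -0.04612
  P(4)·log₂(P(4)/Q(4)) = 0.3826·log₂(0.3826/0.25) = 0.23488

D_KL(P||Q) = 0.72258 - 0.07418 - 0.04612 + 0.23488 = 0.83716 ≈ 0.8372 bits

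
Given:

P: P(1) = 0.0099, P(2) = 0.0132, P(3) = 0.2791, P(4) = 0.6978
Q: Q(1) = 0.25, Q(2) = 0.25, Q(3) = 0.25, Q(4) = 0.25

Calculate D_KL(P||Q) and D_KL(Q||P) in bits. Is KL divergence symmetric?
D_KL(P||Q) = 0.9756 bits, D_KL(Q||P) = 1.8155 bits. No, KL divergence is not symmetric.

D_KL(P||Q) = Σ P(x) log₂(P(x)/Q(x))

Computing term by term:
  P(1)·log₂(P(1)/Q(1)) = 0.0099·log₂(0.0099/0.25) = -0.04612
  P(2)·log₂(P(2)/Q(2)) = 0.0132·log₂(0.0132/0.25) = -0.05601
  P(3)·log₂(P(3)/Q(3)) = 0.2791·log₂(0.2791/0.25) = 0.04434
  P(4)·log₂(P(4)/Q(4)) = 0.6978·log₂(0.6978/0.25) = 1.03336

D_KL(P||Q) = -0.04612 - 0.05601 + 0.04434 + 1.03336 = 0.97557 ≈ 0.9756 bits

D_KL(Q||P) = Σ Q(x) log₂(Q(x)/P(x))

Computing term by term:
  Q(1)·log₂(Q(1)/P(1)) = 0.25·log₂(0.25/0.0099) = 1.16459
  Q(2)·log₂(Q(2)/P(2)) = 0.25·log₂(0.25/0.0132) = 1.06083
  Q(3)·log₂(Q(3)/P(3)) = 0.25·log₂(0.25/0.2791) = -0.03971
  Q(4)·log₂(Q(4)/P(4)) = 0.25·log₂(0.25/0.6978) = -0.37022

D_KL(Q||P) = 1.16459 + 1.06083 - 0.03971 - 0.37022 = 1.81549 ≈ 1.8155 bits

These are NOT equal (difference: 0.8399 bits). KL divergence is asymmetric: D_KL(P||Q) ≠ D_KL(Q||P) in general.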